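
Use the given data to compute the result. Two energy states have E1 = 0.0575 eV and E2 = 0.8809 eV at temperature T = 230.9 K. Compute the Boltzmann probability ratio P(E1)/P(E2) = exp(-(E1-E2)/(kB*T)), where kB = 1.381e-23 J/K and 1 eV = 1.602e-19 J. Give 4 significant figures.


Step 1: Compute energy difference dE = E1 - E2 = 0.0575 - 0.8809 = -0.8234 eV
Step 2: Convert to Joules: dE_J = -0.8234 * 1.602e-19 = -1.319e-19 J
Step 3: Compute exponent = -dE_J / (kB * T) = -(-1.319e-19) / (1.381e-23 * 230.9) = 41.37
Step 4: P(E1)/P(E2) = exp(41.37) = 9.237e+17

9.237e+17


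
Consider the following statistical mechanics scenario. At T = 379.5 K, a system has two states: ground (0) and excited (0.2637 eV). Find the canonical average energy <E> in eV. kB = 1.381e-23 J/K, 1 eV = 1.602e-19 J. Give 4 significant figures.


Step 1: beta*E = 0.2637*1.602e-19/(1.381e-23*379.5) = 8.061
Step 2: exp(-beta*E) = 0.0003157
Step 3: <E> = 0.2637*0.0003157/(1+0.0003157) = 8.323e-05 eV

8.323e-05


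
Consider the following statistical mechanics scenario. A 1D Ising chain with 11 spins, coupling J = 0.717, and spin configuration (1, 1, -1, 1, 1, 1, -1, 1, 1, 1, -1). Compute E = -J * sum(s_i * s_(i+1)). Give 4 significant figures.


Step 1: Nearest-neighbor products: 1, -1, -1, 1, 1, -1, -1, 1, 1, -1
Step 2: Sum of products = 0
Step 3: E = -0.717 * 0 = 0

0


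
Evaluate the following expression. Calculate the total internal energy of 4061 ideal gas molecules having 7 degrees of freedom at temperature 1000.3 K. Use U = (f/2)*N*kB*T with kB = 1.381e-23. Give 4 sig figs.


Step 1: f/2 = 7/2 = 3.5
Step 2: N*kB*T = 4061*1.381e-23*1000.3 = 5.61e-17
Step 3: U = 3.5 * 5.61e-17 = 1.963e-16 J

1.963e-16


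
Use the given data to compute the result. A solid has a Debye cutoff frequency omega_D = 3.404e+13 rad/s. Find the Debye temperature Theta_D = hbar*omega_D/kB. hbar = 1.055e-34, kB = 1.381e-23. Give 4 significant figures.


Step 1: hbar*omega_D = 1.055e-34 * 3.404e+13 = 3.591e-21 J
Step 2: Theta_D = 3.591e-21 / 1.381e-23
Step 3: Theta_D = 260 K

260


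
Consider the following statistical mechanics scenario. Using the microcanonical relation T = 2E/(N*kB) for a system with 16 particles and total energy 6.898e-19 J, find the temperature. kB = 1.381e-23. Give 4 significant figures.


Step 1: Numerator = 2*E = 2*6.898e-19 = 1.38e-18 J
Step 2: Denominator = N*kB = 16*1.381e-23 = 2.21e-22
Step 3: T = 1.38e-18 / 2.21e-22 = 6244 K

6244


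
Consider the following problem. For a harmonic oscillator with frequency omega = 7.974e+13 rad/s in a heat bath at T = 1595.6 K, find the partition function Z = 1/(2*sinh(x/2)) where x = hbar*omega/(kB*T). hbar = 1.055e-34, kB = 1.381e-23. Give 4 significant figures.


Step 1: Compute x = hbar*omega/(kB*T) = 1.055e-34*7.974e+13/(1.381e-23*1595.6) = 0.3818
Step 2: x/2 = 0.1909
Step 3: sinh(x/2) = 0.1921
Step 4: Z = 1/(2*0.1921) = 2.603

2.603


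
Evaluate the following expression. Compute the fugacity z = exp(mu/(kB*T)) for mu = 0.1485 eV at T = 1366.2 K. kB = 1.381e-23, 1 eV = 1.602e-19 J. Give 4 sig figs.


Step 1: Convert mu to Joules: 0.1485*1.602e-19 = 2.379e-20 J
Step 2: kB*T = 1.381e-23*1366.2 = 1.887e-20 J
Step 3: mu/(kB*T) = 1.261
Step 4: z = exp(1.261) = 3.529

3.529


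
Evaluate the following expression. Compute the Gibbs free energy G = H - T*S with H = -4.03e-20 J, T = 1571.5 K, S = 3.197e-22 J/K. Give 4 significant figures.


Step 1: T*S = 1571.5 * 3.197e-22 = 5.024e-19 J
Step 2: G = H - T*S = -4.03e-20 - 5.024e-19
Step 3: G = -5.427e-19 J

-5.427e-19


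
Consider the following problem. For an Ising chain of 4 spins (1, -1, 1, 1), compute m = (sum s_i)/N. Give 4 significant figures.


Step 1: Count up spins (+1): 3, down spins (-1): 1
Step 2: Total magnetization M = 3 - 1 = 2
Step 3: m = M/N = 2/4 = 0.5

0.5


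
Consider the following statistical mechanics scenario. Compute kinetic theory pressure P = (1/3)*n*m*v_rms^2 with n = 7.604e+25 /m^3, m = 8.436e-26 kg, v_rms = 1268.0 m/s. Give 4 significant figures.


Step 1: v_rms^2 = 1268.0^2 = 1.608e+06
Step 2: n*m = 7.604e+25*8.436e-26 = 6.415
Step 3: P = (1/3)*6.415*1.608e+06 = 3.438e+06 Pa

3.438e+06


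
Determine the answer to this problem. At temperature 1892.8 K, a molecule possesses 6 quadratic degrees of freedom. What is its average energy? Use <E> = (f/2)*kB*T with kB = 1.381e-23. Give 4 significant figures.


Step 1: f/2 = 6/2 = 3
Step 2: kB*T = 1.381e-23 * 1892.8 = 2.614e-20
Step 3: <E> = 3 * 2.614e-20 = 7.842e-20 J

7.842e-20


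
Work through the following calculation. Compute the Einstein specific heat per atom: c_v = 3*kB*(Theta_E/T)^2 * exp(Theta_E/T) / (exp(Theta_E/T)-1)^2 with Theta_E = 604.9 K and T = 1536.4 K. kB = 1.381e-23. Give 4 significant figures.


Step 1: x = Theta_E/T = 604.9/1536.4 = 0.3937
Step 2: x^2 = 0.155
Step 3: exp(x) = 1.482
Step 4: c_v = 3*1.381e-23*0.155*1.482/(1.482-1)^2 = 4.09e-23

4.09e-23


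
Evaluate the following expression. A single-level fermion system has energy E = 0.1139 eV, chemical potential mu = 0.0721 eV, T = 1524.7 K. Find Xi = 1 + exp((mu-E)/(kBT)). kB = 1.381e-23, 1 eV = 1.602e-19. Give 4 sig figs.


Step 1: (mu - E) = 0.0721 - 0.1139 = -0.0418 eV
Step 2: x = (mu-E)*eV/(kB*T) = -0.0418*1.602e-19/(1.381e-23*1524.7) = -0.318
Step 3: exp(x) = 0.7276
Step 4: Xi = 1 + 0.7276 = 1.728

1.728


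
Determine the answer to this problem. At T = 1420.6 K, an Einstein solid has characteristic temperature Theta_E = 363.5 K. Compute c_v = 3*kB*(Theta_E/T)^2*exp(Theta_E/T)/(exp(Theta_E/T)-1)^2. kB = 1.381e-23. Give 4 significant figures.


Step 1: x = Theta_E/T = 363.5/1420.6 = 0.2559
Step 2: x^2 = 0.06547
Step 3: exp(x) = 1.292
Step 4: c_v = 3*1.381e-23*0.06547*1.292/(1.292-1)^2 = 4.12e-23

4.12e-23


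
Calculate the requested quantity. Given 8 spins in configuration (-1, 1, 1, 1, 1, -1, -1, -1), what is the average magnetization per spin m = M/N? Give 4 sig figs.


Step 1: Count up spins (+1): 4, down spins (-1): 4
Step 2: Total magnetization M = 4 - 4 = 0
Step 3: m = M/N = 0/8 = 0

0


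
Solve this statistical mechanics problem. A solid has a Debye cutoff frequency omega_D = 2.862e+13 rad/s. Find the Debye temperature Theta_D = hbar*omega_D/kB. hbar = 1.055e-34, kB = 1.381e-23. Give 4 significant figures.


Step 1: hbar*omega_D = 1.055e-34 * 2.862e+13 = 3.019e-21 J
Step 2: Theta_D = 3.019e-21 / 1.381e-23
Step 3: Theta_D = 218.6 K

218.6


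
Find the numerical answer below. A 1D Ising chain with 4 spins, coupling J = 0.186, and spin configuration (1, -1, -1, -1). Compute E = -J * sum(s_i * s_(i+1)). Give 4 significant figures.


Step 1: Nearest-neighbor products: -1, 1, 1
Step 2: Sum of products = 1
Step 3: E = -0.186 * 1 = -0.186

-0.186


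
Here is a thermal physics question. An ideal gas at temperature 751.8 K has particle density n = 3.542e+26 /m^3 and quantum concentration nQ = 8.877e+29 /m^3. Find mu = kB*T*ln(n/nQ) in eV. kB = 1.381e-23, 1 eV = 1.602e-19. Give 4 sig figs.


Step 1: n/nQ = 3.542e+26/8.877e+29 = 0.000399
Step 2: ln(n/nQ) = -7.827
Step 3: mu = kB*T*ln(n/nQ) = 1.038e-20*-7.827 = -8.126e-20 J
Step 4: Convert to eV: -8.126e-20/1.602e-19 = -0.5072 eV

-0.5072


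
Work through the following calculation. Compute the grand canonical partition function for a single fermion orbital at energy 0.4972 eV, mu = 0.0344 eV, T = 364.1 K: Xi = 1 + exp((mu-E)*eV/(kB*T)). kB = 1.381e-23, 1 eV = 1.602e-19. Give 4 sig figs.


Step 1: (mu - E) = 0.0344 - 0.4972 = -0.4628 eV
Step 2: x = (mu-E)*eV/(kB*T) = -0.4628*1.602e-19/(1.381e-23*364.1) = -14.74
Step 3: exp(x) = 3.948e-07
Step 4: Xi = 1 + 3.948e-07 = 1

1


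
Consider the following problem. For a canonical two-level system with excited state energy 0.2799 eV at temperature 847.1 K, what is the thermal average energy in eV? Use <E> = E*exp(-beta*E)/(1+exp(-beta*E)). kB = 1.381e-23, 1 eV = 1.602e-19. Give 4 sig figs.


Step 1: beta*E = 0.2799*1.602e-19/(1.381e-23*847.1) = 3.833
Step 2: exp(-beta*E) = 0.02164
Step 3: <E> = 0.2799*0.02164/(1+0.02164) = 0.00593 eV

0.00593


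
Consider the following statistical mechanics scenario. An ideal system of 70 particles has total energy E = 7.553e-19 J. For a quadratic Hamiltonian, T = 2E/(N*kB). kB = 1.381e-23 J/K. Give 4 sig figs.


Step 1: Numerator = 2*E = 2*7.553e-19 = 1.511e-18 J
Step 2: Denominator = N*kB = 70*1.381e-23 = 9.667e-22
Step 3: T = 1.511e-18 / 9.667e-22 = 1563 K

1563


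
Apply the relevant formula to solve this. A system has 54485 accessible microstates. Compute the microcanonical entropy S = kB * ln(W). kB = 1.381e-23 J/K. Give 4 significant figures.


Step 1: ln(W) = ln(54485) = 10.91
Step 2: S = kB * ln(W) = 1.381e-23 * 10.91
Step 3: S = 1.506e-22 J/K

1.506e-22


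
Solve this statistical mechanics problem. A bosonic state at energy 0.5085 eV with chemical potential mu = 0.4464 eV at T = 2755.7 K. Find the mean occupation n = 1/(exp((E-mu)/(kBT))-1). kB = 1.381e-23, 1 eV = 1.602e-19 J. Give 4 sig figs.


Step 1: (E - mu) = 0.0621 eV
Step 2: x = (E-mu)*eV/(kB*T) = 0.0621*1.602e-19/(1.381e-23*2755.7) = 0.2614
Step 3: exp(x) = 1.299
Step 4: n = 1/(exp(x)-1) = 3.347

3.347


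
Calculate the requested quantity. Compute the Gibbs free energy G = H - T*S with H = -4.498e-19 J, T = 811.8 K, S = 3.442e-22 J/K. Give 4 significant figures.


Step 1: T*S = 811.8 * 3.442e-22 = 2.794e-19 J
Step 2: G = H - T*S = -4.498e-19 - 2.794e-19
Step 3: G = -7.292e-19 J

-7.292e-19


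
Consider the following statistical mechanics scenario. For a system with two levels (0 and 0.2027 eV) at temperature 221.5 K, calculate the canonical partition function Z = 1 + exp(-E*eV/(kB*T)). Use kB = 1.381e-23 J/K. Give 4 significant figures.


Step 1: Compute beta*E = E*eV/(kB*T) = 0.2027*1.602e-19/(1.381e-23*221.5) = 10.62
Step 2: exp(-beta*E) = exp(-10.62) = 2.453e-05
Step 3: Z = 1 + 2.453e-05 = 1

1


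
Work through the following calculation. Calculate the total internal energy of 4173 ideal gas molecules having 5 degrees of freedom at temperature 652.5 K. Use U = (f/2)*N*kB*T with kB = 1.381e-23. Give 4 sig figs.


Step 1: f/2 = 5/2 = 2.5
Step 2: N*kB*T = 4173*1.381e-23*652.5 = 3.76e-17
Step 3: U = 2.5 * 3.76e-17 = 9.401e-17 J

9.401e-17


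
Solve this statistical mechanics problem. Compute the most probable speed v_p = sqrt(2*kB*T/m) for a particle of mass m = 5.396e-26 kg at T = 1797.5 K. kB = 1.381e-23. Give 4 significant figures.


Step 1: Numerator = 2*kB*T = 2*1.381e-23*1797.5 = 4.965e-20
Step 2: Ratio = 4.965e-20 / 5.396e-26 = 9.201e+05
Step 3: v_p = sqrt(9.201e+05) = 959.2 m/s

959.2


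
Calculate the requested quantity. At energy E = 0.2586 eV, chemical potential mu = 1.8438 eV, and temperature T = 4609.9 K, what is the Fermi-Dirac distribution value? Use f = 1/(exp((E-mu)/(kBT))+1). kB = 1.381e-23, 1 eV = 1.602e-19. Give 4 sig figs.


Step 1: (E - mu) = 0.2586 - 1.8438 = -1.585 eV
Step 2: Convert: (E-mu)*eV = -2.539e-19 J
Step 3: x = (E-mu)*eV/(kB*T) = -3.989
Step 4: f = 1/(exp(-3.989)+1) = 0.9818

0.9818


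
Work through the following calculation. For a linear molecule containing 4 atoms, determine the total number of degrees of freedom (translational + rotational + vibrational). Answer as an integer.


Step 1: Translational DOF = 3
Step 2: Rotational DOF (linear) = 2
Step 3: Vibrational DOF = 3*4 - 5 = 7
Step 4: Total = 3 + 2 + 7 = 12

12


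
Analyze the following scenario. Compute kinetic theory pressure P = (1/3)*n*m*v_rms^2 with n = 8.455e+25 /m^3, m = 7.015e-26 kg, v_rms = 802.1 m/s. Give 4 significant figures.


Step 1: v_rms^2 = 802.1^2 = 6.434e+05
Step 2: n*m = 8.455e+25*7.015e-26 = 5.931
Step 3: P = (1/3)*5.931*6.434e+05 = 1.272e+06 Pa

1.272e+06


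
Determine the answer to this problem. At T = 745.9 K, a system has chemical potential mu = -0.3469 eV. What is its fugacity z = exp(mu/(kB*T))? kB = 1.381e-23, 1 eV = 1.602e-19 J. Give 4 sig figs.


Step 1: Convert mu to Joules: -0.3469*1.602e-19 = -5.557e-20 J
Step 2: kB*T = 1.381e-23*745.9 = 1.03e-20 J
Step 3: mu/(kB*T) = -5.395
Step 4: z = exp(-5.395) = 0.004539

0.004539


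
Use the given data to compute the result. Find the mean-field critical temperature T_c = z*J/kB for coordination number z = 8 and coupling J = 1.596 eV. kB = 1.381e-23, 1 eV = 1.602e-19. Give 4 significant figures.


Step 1: z*J = 8*1.596 = 12.77 eV
Step 2: Convert to Joules: 12.77*1.602e-19 = 2.045e-18 J
Step 3: T_c = 2.045e-18 / 1.381e-23 = 1.481e+05 K

1.481e+05


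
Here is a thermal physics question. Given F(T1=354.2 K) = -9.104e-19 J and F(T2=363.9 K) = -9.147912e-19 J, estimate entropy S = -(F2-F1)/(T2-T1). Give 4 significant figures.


Step 1: dF = F2 - F1 = -9.147912e-19 - (-9.104e-19) = -4.3912e-21 J
Step 2: dT = T2 - T1 = 363.9 - 354.2 = 9.7 K
Step 3: S = -dF/dT = -(-4.3912e-21)/9.7 = 4.527e-22 J/K

4.527e-22


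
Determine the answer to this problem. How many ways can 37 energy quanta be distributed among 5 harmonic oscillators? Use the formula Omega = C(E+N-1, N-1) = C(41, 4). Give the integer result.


Step 1: Use binomial coefficient C(41, 4)
Step 2: Numerator = 41! / 37!
Step 3: Denominator = 4!
Step 4: Omega = 101270

101270


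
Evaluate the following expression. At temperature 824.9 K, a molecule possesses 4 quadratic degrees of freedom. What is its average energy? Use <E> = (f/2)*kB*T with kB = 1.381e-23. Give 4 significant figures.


Step 1: f/2 = 4/2 = 2
Step 2: kB*T = 1.381e-23 * 824.9 = 1.139e-20
Step 3: <E> = 2 * 1.139e-20 = 2.278e-20 J

2.278e-20


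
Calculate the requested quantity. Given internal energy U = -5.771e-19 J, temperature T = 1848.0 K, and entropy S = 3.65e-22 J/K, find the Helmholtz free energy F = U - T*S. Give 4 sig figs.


Step 1: T*S = 1848.0 * 3.65e-22 = 6.745e-19 J
Step 2: F = U - T*S = -5.771e-19 - 6.745e-19
Step 3: F = -1.252e-18 J

-1.252e-18


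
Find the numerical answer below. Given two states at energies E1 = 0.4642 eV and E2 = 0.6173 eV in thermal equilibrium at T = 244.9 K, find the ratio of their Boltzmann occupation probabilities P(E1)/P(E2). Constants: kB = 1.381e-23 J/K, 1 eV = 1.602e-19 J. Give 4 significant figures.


Step 1: Compute energy difference dE = E1 - E2 = 0.4642 - 0.6173 = -0.1531 eV
Step 2: Convert to Joules: dE_J = -0.1531 * 1.602e-19 = -2.453e-20 J
Step 3: Compute exponent = -dE_J / (kB * T) = -(-2.453e-20) / (1.381e-23 * 244.9) = 7.252
Step 4: P(E1)/P(E2) = exp(7.252) = 1411

1411


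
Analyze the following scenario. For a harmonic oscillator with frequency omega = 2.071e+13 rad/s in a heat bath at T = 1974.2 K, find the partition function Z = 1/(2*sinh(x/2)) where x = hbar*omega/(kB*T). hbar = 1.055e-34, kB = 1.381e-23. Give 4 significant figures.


Step 1: Compute x = hbar*omega/(kB*T) = 1.055e-34*2.071e+13/(1.381e-23*1974.2) = 0.08014
Step 2: x/2 = 0.04007
Step 3: sinh(x/2) = 0.04008
Step 4: Z = 1/(2*0.04008) = 12.47

12.47


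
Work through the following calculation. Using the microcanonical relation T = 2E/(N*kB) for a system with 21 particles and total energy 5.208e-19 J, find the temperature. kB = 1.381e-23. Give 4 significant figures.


Step 1: Numerator = 2*E = 2*5.208e-19 = 1.042e-18 J
Step 2: Denominator = N*kB = 21*1.381e-23 = 2.9e-22
Step 3: T = 1.042e-18 / 2.9e-22 = 3592 K

3592


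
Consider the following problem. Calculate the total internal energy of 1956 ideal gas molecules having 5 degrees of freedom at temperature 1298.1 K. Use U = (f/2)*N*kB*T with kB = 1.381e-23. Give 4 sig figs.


Step 1: f/2 = 5/2 = 2.5
Step 2: N*kB*T = 1956*1.381e-23*1298.1 = 3.506e-17
Step 3: U = 2.5 * 3.506e-17 = 8.766e-17 J

8.766e-17


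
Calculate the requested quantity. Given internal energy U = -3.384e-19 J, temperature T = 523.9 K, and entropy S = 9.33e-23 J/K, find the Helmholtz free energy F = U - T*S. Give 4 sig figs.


Step 1: T*S = 523.9 * 9.33e-23 = 4.888e-20 J
Step 2: F = U - T*S = -3.384e-19 - 4.888e-20
Step 3: F = -3.873e-19 J

-3.873e-19


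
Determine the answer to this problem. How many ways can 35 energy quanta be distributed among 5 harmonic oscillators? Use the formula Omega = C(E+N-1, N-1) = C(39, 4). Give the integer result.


Step 1: Use binomial coefficient C(39, 4)
Step 2: Numerator = 39! / 35!
Step 3: Denominator = 4!
Step 4: Omega = 82251

82251


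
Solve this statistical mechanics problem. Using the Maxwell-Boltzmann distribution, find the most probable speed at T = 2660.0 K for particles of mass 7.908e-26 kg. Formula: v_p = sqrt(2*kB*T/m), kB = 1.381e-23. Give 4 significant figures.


Step 1: Numerator = 2*kB*T = 2*1.381e-23*2660.0 = 7.347e-20
Step 2: Ratio = 7.347e-20 / 7.908e-26 = 9.29e+05
Step 3: v_p = sqrt(9.29e+05) = 963.9 m/s

963.9


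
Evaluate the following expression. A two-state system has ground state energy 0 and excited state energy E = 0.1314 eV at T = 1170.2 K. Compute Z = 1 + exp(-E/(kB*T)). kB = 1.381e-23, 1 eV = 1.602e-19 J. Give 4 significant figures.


Step 1: Compute beta*E = E*eV/(kB*T) = 0.1314*1.602e-19/(1.381e-23*1170.2) = 1.303
Step 2: exp(-beta*E) = exp(-1.303) = 0.2718
Step 3: Z = 1 + 0.2718 = 1.272

1.272


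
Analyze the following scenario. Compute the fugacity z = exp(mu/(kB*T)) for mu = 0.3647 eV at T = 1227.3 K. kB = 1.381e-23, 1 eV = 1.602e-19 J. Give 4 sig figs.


Step 1: Convert mu to Joules: 0.3647*1.602e-19 = 5.842e-20 J
Step 2: kB*T = 1.381e-23*1227.3 = 1.695e-20 J
Step 3: mu/(kB*T) = 3.447
Step 4: z = exp(3.447) = 31.41

31.41


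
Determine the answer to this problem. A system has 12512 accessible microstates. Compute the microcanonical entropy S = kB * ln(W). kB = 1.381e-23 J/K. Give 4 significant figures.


Step 1: ln(W) = ln(12512) = 9.434
Step 2: S = kB * ln(W) = 1.381e-23 * 9.434
Step 3: S = 1.303e-22 J/K

1.303e-22


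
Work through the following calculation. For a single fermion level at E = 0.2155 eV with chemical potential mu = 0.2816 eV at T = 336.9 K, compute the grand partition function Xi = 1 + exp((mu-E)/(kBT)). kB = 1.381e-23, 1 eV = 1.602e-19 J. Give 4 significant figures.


Step 1: (mu - E) = 0.2816 - 0.2155 = 0.0661 eV
Step 2: x = (mu-E)*eV/(kB*T) = 0.0661*1.602e-19/(1.381e-23*336.9) = 2.276
Step 3: exp(x) = 9.737
Step 4: Xi = 1 + 9.737 = 10.74

10.74


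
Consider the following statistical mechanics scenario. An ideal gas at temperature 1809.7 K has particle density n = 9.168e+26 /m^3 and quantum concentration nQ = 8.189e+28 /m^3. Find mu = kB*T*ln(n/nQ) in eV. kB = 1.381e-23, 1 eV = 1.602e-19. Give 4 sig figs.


Step 1: n/nQ = 9.168e+26/8.189e+28 = 0.0112
Step 2: ln(n/nQ) = -4.492
Step 3: mu = kB*T*ln(n/nQ) = 2.499e-20*-4.492 = -1.123e-19 J
Step 4: Convert to eV: -1.123e-19/1.602e-19 = -0.7008 eV

-0.7008


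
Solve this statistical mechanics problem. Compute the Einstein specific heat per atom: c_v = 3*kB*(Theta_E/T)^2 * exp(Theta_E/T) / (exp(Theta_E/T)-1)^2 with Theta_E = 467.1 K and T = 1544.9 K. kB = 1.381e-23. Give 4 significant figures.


Step 1: x = Theta_E/T = 467.1/1544.9 = 0.3023
Step 2: x^2 = 0.09142
Step 3: exp(x) = 1.353
Step 4: c_v = 3*1.381e-23*0.09142*1.353/(1.353-1)^2 = 4.112e-23

4.112e-23


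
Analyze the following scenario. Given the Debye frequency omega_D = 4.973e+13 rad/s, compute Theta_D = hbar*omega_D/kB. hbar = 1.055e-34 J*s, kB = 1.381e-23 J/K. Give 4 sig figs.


Step 1: hbar*omega_D = 1.055e-34 * 4.973e+13 = 5.247e-21 J
Step 2: Theta_D = 5.247e-21 / 1.381e-23
Step 3: Theta_D = 379.9 K

379.9


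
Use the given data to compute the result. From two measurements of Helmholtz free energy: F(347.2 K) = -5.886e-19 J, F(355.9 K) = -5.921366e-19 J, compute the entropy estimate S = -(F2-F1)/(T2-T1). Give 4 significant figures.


Step 1: dF = F2 - F1 = -5.921366e-19 - (-5.886e-19) = -3.5366e-21 J
Step 2: dT = T2 - T1 = 355.9 - 347.2 = 8.7 K
Step 3: S = -dF/dT = -(-3.5366e-21)/8.7 = 4.065e-22 J/K

4.065e-22


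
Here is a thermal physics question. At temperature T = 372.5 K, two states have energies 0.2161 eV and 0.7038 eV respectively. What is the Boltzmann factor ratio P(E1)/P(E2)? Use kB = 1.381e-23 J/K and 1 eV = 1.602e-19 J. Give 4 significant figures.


Step 1: Compute energy difference dE = E1 - E2 = 0.2161 - 0.7038 = -0.4877 eV
Step 2: Convert to Joules: dE_J = -0.4877 * 1.602e-19 = -7.813e-20 J
Step 3: Compute exponent = -dE_J / (kB * T) = -(-7.813e-20) / (1.381e-23 * 372.5) = 15.19
Step 4: P(E1)/P(E2) = exp(15.19) = 3.944e+06

3.944e+06


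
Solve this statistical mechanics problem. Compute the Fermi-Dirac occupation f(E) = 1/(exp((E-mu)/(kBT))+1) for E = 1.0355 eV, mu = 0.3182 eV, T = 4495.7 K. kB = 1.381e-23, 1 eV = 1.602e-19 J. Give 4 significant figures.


Step 1: (E - mu) = 1.0355 - 0.3182 = 0.7173 eV
Step 2: Convert: (E-mu)*eV = 1.149e-19 J
Step 3: x = (E-mu)*eV/(kB*T) = 1.851
Step 4: f = 1/(exp(1.851)+1) = 0.1358

0.1358


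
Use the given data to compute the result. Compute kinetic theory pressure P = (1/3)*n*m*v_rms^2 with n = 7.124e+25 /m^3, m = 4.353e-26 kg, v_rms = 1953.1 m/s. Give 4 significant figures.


Step 1: v_rms^2 = 1953.1^2 = 3.815e+06
Step 2: n*m = 7.124e+25*4.353e-26 = 3.101
Step 3: P = (1/3)*3.101*3.815e+06 = 3.943e+06 Pa

3.943e+06


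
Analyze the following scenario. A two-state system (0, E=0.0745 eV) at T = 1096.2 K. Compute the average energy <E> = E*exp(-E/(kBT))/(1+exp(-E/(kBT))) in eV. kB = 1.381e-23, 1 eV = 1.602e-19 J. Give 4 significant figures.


Step 1: beta*E = 0.0745*1.602e-19/(1.381e-23*1096.2) = 0.7884
Step 2: exp(-beta*E) = 0.4546
Step 3: <E> = 0.0745*0.4546/(1+0.4546) = 0.02328 eV

0.02328


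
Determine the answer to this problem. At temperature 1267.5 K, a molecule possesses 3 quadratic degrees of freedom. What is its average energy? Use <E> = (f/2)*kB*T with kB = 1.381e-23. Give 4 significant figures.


Step 1: f/2 = 3/2 = 1.5
Step 2: kB*T = 1.381e-23 * 1267.5 = 1.75e-20
Step 3: <E> = 1.5 * 1.75e-20 = 2.626e-20 J

2.626e-20


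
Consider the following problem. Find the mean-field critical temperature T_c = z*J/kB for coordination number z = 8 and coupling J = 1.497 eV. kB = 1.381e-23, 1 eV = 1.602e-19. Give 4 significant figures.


Step 1: z*J = 8*1.497 = 11.98 eV
Step 2: Convert to Joules: 11.98*1.602e-19 = 1.919e-18 J
Step 3: T_c = 1.919e-18 / 1.381e-23 = 1.389e+05 K

1.389e+05


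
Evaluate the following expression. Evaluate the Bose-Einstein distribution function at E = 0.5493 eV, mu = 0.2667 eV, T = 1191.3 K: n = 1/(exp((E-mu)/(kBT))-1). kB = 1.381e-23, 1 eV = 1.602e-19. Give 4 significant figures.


Step 1: (E - mu) = 0.2826 eV
Step 2: x = (E-mu)*eV/(kB*T) = 0.2826*1.602e-19/(1.381e-23*1191.3) = 2.752
Step 3: exp(x) = 15.67
Step 4: n = 1/(exp(x)-1) = 0.06816

0.06816


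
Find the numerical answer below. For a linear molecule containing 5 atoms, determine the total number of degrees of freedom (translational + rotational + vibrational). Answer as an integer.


Step 1: Translational DOF = 3
Step 2: Rotational DOF (linear) = 2
Step 3: Vibrational DOF = 3*5 - 5 = 10
Step 4: Total = 3 + 2 + 10 = 15

15


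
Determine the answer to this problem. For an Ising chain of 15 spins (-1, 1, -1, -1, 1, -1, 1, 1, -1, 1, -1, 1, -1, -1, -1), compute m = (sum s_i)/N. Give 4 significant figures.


Step 1: Count up spins (+1): 6, down spins (-1): 9
Step 2: Total magnetization M = 6 - 9 = -3
Step 3: m = M/N = -3/15 = -0.2

-0.2


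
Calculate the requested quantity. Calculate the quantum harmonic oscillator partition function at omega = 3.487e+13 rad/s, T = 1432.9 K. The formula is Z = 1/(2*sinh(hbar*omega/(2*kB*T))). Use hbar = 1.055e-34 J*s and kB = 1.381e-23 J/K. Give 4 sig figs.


Step 1: Compute x = hbar*omega/(kB*T) = 1.055e-34*3.487e+13/(1.381e-23*1432.9) = 0.1859
Step 2: x/2 = 0.09295
Step 3: sinh(x/2) = 0.09309
Step 4: Z = 1/(2*0.09309) = 5.371

5.371


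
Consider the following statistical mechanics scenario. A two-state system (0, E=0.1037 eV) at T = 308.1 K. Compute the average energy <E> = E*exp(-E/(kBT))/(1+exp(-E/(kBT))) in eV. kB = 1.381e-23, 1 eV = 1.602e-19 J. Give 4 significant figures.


Step 1: beta*E = 0.1037*1.602e-19/(1.381e-23*308.1) = 3.904
Step 2: exp(-beta*E) = 0.02015
Step 3: <E> = 0.1037*0.02015/(1+0.02015) = 0.002049 eV

0.002049


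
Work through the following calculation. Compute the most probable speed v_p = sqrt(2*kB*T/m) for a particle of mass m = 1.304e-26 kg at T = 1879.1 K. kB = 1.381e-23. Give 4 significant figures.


Step 1: Numerator = 2*kB*T = 2*1.381e-23*1879.1 = 5.19e-20
Step 2: Ratio = 5.19e-20 / 1.304e-26 = 3.98e+06
Step 3: v_p = sqrt(3.98e+06) = 1995 m/s

1995


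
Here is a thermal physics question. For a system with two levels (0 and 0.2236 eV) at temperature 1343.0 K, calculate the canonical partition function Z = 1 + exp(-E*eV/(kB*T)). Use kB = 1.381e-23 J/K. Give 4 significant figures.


Step 1: Compute beta*E = E*eV/(kB*T) = 0.2236*1.602e-19/(1.381e-23*1343.0) = 1.931
Step 2: exp(-beta*E) = exp(-1.931) = 0.145
Step 3: Z = 1 + 0.145 = 1.145

1.145


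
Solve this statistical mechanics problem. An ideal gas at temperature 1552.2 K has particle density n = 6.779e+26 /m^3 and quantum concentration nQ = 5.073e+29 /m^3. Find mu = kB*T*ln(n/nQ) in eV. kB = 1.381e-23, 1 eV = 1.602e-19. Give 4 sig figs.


Step 1: n/nQ = 6.779e+26/5.073e+29 = 0.001336
Step 2: ln(n/nQ) = -6.618
Step 3: mu = kB*T*ln(n/nQ) = 2.144e-20*-6.618 = -1.419e-19 J
Step 4: Convert to eV: -1.419e-19/1.602e-19 = -0.8855 eV

-0.8855


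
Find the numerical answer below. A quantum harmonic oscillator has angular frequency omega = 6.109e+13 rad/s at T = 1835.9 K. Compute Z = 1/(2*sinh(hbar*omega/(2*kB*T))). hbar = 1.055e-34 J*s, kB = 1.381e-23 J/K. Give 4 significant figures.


Step 1: Compute x = hbar*omega/(kB*T) = 1.055e-34*6.109e+13/(1.381e-23*1835.9) = 0.2542
Step 2: x/2 = 0.1271
Step 3: sinh(x/2) = 0.1274
Step 4: Z = 1/(2*0.1274) = 3.923

3.923


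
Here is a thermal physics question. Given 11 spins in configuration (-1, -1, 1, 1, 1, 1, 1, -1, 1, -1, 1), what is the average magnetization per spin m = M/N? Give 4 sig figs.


Step 1: Count up spins (+1): 7, down spins (-1): 4
Step 2: Total magnetization M = 7 - 4 = 3
Step 3: m = M/N = 3/11 = 0.2727

0.2727


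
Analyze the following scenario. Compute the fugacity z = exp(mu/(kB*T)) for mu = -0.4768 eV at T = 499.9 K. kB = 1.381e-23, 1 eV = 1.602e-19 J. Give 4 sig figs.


Step 1: Convert mu to Joules: -0.4768*1.602e-19 = -7.638e-20 J
Step 2: kB*T = 1.381e-23*499.9 = 6.904e-21 J
Step 3: mu/(kB*T) = -11.06
Step 4: z = exp(-11.06) = 1.566e-05

1.566e-05


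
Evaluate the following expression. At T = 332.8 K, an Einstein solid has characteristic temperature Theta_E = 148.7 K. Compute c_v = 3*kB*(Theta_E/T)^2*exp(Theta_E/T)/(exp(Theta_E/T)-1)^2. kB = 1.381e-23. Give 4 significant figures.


Step 1: x = Theta_E/T = 148.7/332.8 = 0.4468
Step 2: x^2 = 0.1996
Step 3: exp(x) = 1.563
Step 4: c_v = 3*1.381e-23*0.1996*1.563/(1.563-1)^2 = 4.075e-23

4.075e-23


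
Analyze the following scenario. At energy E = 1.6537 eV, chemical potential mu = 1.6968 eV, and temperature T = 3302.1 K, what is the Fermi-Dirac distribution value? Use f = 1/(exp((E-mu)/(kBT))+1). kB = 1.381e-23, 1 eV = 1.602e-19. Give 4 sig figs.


Step 1: (E - mu) = 1.6537 - 1.6968 = -0.0431 eV
Step 2: Convert: (E-mu)*eV = -6.905e-21 J
Step 3: x = (E-mu)*eV/(kB*T) = -0.1514
Step 4: f = 1/(exp(-0.1514)+1) = 0.5378

0.5378


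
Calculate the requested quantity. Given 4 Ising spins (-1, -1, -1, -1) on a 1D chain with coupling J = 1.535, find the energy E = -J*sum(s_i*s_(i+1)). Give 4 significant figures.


Step 1: Nearest-neighbor products: 1, 1, 1
Step 2: Sum of products = 3
Step 3: E = -1.535 * 3 = -4.605

-4.605


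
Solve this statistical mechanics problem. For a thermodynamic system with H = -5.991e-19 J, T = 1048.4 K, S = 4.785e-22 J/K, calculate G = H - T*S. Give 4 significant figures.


Step 1: T*S = 1048.4 * 4.785e-22 = 5.017e-19 J
Step 2: G = H - T*S = -5.991e-19 - 5.017e-19
Step 3: G = -1.101e-18 J

-1.101e-18


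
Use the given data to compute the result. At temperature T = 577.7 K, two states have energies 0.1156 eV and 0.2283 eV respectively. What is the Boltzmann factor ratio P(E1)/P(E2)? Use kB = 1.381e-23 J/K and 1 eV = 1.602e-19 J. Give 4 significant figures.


Step 1: Compute energy difference dE = E1 - E2 = 0.1156 - 0.2283 = -0.1127 eV
Step 2: Convert to Joules: dE_J = -0.1127 * 1.602e-19 = -1.805e-20 J
Step 3: Compute exponent = -dE_J / (kB * T) = -(-1.805e-20) / (1.381e-23 * 577.7) = 2.263
Step 4: P(E1)/P(E2) = exp(2.263) = 9.612

9.612


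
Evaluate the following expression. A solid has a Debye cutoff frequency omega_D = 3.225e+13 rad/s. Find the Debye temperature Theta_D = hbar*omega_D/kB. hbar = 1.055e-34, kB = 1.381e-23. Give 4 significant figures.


Step 1: hbar*omega_D = 1.055e-34 * 3.225e+13 = 3.402e-21 J
Step 2: Theta_D = 3.402e-21 / 1.381e-23
Step 3: Theta_D = 246.4 K

246.4


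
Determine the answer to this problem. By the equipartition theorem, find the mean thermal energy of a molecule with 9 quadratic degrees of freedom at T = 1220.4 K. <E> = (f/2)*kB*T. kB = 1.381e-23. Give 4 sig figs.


Step 1: f/2 = 9/2 = 4.5
Step 2: kB*T = 1.381e-23 * 1220.4 = 1.685e-20
Step 3: <E> = 4.5 * 1.685e-20 = 7.584e-20 J

7.584e-20


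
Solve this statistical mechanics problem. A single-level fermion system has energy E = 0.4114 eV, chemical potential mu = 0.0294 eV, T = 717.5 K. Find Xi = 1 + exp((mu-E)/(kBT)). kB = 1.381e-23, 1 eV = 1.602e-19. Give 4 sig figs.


Step 1: (mu - E) = 0.0294 - 0.4114 = -0.382 eV
Step 2: x = (mu-E)*eV/(kB*T) = -0.382*1.602e-19/(1.381e-23*717.5) = -6.176
Step 3: exp(x) = 0.002079
Step 4: Xi = 1 + 0.002079 = 1.002

1.002


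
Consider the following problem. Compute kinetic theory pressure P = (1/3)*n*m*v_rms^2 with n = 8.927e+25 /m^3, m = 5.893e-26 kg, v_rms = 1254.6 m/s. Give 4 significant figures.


Step 1: v_rms^2 = 1254.6^2 = 1.574e+06
Step 2: n*m = 8.927e+25*5.893e-26 = 5.261
Step 3: P = (1/3)*5.261*1.574e+06 = 2.76e+06 Pa

2.76e+06


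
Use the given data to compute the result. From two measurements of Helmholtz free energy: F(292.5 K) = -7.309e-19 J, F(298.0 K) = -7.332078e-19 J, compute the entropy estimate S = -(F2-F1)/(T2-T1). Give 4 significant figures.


Step 1: dF = F2 - F1 = -7.332078e-19 - (-7.309e-19) = -2.3078e-21 J
Step 2: dT = T2 - T1 = 298.0 - 292.5 = 5.5 K
Step 3: S = -dF/dT = -(-2.3078e-21)/5.5 = 4.196e-22 J/K

4.196e-22


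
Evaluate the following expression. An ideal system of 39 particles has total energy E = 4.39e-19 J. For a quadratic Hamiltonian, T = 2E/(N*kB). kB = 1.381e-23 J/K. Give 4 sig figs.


Step 1: Numerator = 2*E = 2*4.39e-19 = 8.78e-19 J
Step 2: Denominator = N*kB = 39*1.381e-23 = 5.386e-22
Step 3: T = 8.78e-19 / 5.386e-22 = 1630 K

1630


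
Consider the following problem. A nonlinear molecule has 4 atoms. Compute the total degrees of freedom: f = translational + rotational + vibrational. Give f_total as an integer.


Step 1: Translational DOF = 3
Step 2: Rotational DOF (nonlinear) = 3
Step 3: Vibrational DOF = 3*4 - 6 = 6
Step 4: Total = 3 + 3 + 6 = 12

12


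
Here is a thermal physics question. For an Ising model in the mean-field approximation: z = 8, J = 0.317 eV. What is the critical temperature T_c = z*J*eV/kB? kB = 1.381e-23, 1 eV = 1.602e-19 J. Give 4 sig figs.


Step 1: z*J = 8*0.317 = 2.536 eV
Step 2: Convert to Joules: 2.536*1.602e-19 = 4.063e-19 J
Step 3: T_c = 4.063e-19 / 1.381e-23 = 2.942e+04 K

2.942e+04


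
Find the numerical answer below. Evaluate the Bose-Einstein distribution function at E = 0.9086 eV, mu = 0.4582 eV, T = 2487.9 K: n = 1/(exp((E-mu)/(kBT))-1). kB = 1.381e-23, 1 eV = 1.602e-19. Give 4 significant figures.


Step 1: (E - mu) = 0.4504 eV
Step 2: x = (E-mu)*eV/(kB*T) = 0.4504*1.602e-19/(1.381e-23*2487.9) = 2.1
Step 3: exp(x) = 8.167
Step 4: n = 1/(exp(x)-1) = 0.1395

0.1395


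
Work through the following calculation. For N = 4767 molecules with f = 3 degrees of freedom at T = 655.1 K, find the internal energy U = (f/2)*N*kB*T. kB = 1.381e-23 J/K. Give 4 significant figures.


Step 1: f/2 = 3/2 = 1.5
Step 2: N*kB*T = 4767*1.381e-23*655.1 = 4.313e-17
Step 3: U = 1.5 * 4.313e-17 = 6.469e-17 J

6.469e-17


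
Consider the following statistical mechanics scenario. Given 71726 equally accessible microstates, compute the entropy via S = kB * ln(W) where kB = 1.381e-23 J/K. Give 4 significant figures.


Step 1: ln(W) = ln(71726) = 11.18
Step 2: S = kB * ln(W) = 1.381e-23 * 11.18
Step 3: S = 1.544e-22 J/K

1.544e-22


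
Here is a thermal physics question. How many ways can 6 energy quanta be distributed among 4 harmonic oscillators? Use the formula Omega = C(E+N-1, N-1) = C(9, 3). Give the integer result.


Step 1: Use binomial coefficient C(9, 3)
Step 2: Numerator = 9! / 6!
Step 3: Denominator = 3!
Step 4: Omega = 84

84


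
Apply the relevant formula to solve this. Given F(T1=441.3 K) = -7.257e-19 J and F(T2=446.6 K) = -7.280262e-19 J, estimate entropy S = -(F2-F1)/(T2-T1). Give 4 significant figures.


Step 1: dF = F2 - F1 = -7.280262e-19 - (-7.257e-19) = -2.3262e-21 J
Step 2: dT = T2 - T1 = 446.6 - 441.3 = 5.3 K
Step 3: S = -dF/dT = -(-2.3262e-21)/5.3 = 4.389e-22 J/K

4.389e-22


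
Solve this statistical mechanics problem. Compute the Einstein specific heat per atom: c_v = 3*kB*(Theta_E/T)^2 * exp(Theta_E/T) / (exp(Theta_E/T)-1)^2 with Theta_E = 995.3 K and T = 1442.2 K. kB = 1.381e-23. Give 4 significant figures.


Step 1: x = Theta_E/T = 995.3/1442.2 = 0.6901
Step 2: x^2 = 0.4763
Step 3: exp(x) = 1.994
Step 4: c_v = 3*1.381e-23*0.4763*1.994/(1.994-1)^2 = 3.982e-23

3.982e-23


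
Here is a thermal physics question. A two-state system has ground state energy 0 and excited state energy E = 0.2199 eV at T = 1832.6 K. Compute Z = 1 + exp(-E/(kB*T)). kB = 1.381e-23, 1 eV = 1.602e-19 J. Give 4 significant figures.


Step 1: Compute beta*E = E*eV/(kB*T) = 0.2199*1.602e-19/(1.381e-23*1832.6) = 1.392
Step 2: exp(-beta*E) = exp(-1.392) = 0.2486
Step 3: Z = 1 + 0.2486 = 1.249

1.249


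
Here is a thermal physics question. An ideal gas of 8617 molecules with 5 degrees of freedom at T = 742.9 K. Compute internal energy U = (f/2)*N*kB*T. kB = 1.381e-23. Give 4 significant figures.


Step 1: f/2 = 5/2 = 2.5
Step 2: N*kB*T = 8617*1.381e-23*742.9 = 8.841e-17
Step 3: U = 2.5 * 8.841e-17 = 2.21e-16 J

2.21e-16


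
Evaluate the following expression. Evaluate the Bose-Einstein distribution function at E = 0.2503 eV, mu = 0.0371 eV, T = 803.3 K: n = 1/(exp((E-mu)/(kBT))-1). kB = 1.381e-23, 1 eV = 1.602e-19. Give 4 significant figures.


Step 1: (E - mu) = 0.2132 eV
Step 2: x = (E-mu)*eV/(kB*T) = 0.2132*1.602e-19/(1.381e-23*803.3) = 3.079
Step 3: exp(x) = 21.73
Step 4: n = 1/(exp(x)-1) = 0.04824

0.04824


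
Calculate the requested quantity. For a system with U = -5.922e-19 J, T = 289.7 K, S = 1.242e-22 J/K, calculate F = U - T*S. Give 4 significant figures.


Step 1: T*S = 289.7 * 1.242e-22 = 3.598e-20 J
Step 2: F = U - T*S = -5.922e-19 - 3.598e-20
Step 3: F = -6.282e-19 J

-6.282e-19


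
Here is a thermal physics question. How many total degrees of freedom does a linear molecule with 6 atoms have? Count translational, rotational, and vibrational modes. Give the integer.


Step 1: Translational DOF = 3
Step 2: Rotational DOF (linear) = 2
Step 3: Vibrational DOF = 3*6 - 5 = 13
Step 4: Total = 3 + 2 + 13 = 18

18


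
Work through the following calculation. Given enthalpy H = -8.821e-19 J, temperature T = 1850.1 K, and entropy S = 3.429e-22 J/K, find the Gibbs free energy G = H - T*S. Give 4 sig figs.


Step 1: T*S = 1850.1 * 3.429e-22 = 6.344e-19 J
Step 2: G = H - T*S = -8.821e-19 - 6.344e-19
Step 3: G = -1.516e-18 J

-1.516e-18


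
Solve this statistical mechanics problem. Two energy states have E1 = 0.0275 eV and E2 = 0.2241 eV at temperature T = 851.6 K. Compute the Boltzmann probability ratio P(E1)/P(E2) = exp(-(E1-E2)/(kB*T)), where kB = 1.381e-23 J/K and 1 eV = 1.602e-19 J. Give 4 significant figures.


Step 1: Compute energy difference dE = E1 - E2 = 0.0275 - 0.2241 = -0.1966 eV
Step 2: Convert to Joules: dE_J = -0.1966 * 1.602e-19 = -3.15e-20 J
Step 3: Compute exponent = -dE_J / (kB * T) = -(-3.15e-20) / (1.381e-23 * 851.6) = 2.678
Step 4: P(E1)/P(E2) = exp(2.678) = 14.56

14.56


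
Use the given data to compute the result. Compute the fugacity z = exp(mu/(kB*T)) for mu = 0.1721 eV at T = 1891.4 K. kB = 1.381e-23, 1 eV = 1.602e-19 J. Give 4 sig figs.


Step 1: Convert mu to Joules: 0.1721*1.602e-19 = 2.757e-20 J
Step 2: kB*T = 1.381e-23*1891.4 = 2.612e-20 J
Step 3: mu/(kB*T) = 1.056
Step 4: z = exp(1.056) = 2.873

2.873


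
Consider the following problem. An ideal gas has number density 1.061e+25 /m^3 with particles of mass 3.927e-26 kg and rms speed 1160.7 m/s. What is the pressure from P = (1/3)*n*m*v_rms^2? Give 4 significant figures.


Step 1: v_rms^2 = 1160.7^2 = 1.347e+06
Step 2: n*m = 1.061e+25*3.927e-26 = 0.4167
Step 3: P = (1/3)*0.4167*1.347e+06 = 1.871e+05 Pa

1.871e+05


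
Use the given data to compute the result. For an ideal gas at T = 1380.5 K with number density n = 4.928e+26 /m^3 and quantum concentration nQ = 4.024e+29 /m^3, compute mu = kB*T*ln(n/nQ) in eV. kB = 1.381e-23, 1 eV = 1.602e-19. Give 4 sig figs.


Step 1: n/nQ = 4.928e+26/4.024e+29 = 0.001225
Step 2: ln(n/nQ) = -6.705
Step 3: mu = kB*T*ln(n/nQ) = 1.906e-20*-6.705 = -1.278e-19 J
Step 4: Convert to eV: -1.278e-19/1.602e-19 = -0.7979 eV

-0.7979


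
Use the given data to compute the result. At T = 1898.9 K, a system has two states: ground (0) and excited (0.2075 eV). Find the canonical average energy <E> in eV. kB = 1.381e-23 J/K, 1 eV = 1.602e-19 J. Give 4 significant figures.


Step 1: beta*E = 0.2075*1.602e-19/(1.381e-23*1898.9) = 1.268
Step 2: exp(-beta*E) = 0.2815
Step 3: <E> = 0.2075*0.2815/(1+0.2815) = 0.04558 eV

0.04558


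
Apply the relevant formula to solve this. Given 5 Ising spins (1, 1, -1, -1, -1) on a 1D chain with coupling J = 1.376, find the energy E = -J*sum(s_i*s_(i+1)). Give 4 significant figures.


Step 1: Nearest-neighbor products: 1, -1, 1, 1
Step 2: Sum of products = 2
Step 3: E = -1.376 * 2 = -2.752

-2.752


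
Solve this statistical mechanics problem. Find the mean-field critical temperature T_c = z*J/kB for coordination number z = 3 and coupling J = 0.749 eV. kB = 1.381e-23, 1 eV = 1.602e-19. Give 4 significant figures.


Step 1: z*J = 3*0.749 = 2.247 eV
Step 2: Convert to Joules: 2.247*1.602e-19 = 3.6e-19 J
Step 3: T_c = 3.6e-19 / 1.381e-23 = 2.607e+04 K

2.607e+04


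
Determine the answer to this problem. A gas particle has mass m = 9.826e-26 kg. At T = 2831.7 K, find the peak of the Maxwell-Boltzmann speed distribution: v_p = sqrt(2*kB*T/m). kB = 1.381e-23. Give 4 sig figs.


Step 1: Numerator = 2*kB*T = 2*1.381e-23*2831.7 = 7.821e-20
Step 2: Ratio = 7.821e-20 / 9.826e-26 = 7.96e+05
Step 3: v_p = sqrt(7.96e+05) = 892.2 m/s

892.2


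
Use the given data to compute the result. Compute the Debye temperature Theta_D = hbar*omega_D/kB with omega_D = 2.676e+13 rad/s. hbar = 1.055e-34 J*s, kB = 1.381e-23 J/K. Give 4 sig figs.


Step 1: hbar*omega_D = 1.055e-34 * 2.676e+13 = 2.823e-21 J
Step 2: Theta_D = 2.823e-21 / 1.381e-23
Step 3: Theta_D = 204.4 K

204.4


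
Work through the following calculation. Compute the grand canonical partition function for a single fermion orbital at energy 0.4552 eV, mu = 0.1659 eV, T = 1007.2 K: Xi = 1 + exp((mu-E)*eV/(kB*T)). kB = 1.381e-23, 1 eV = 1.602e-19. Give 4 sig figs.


Step 1: (mu - E) = 0.1659 - 0.4552 = -0.2893 eV
Step 2: x = (mu-E)*eV/(kB*T) = -0.2893*1.602e-19/(1.381e-23*1007.2) = -3.332
Step 3: exp(x) = 0.03572
Step 4: Xi = 1 + 0.03572 = 1.036

1.036


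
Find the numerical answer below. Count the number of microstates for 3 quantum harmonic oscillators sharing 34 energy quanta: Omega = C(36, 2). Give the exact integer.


Step 1: Use binomial coefficient C(36, 2)
Step 2: Numerator = 36! / 34!
Step 3: Denominator = 2!
Step 4: Omega = 630

630


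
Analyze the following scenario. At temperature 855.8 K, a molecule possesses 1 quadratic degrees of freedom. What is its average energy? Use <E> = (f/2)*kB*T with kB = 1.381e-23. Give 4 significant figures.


Step 1: f/2 = 1/2 = 0.5
Step 2: kB*T = 1.381e-23 * 855.8 = 1.182e-20
Step 3: <E> = 0.5 * 1.182e-20 = 5.909e-21 J

5.909e-21
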